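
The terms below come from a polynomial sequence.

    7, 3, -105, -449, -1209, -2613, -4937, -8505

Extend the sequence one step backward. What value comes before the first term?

-9

-4  -108  -344  -760  -1404  -2324  -3568
-104  -236  -416  -644  -920  -1244
-132  -180  -228  -276  -324
-48  -48  -48  -48
The fourth differences are constant at -48.
Work back: -132 + 48 = -84;  -104 + 84 = -20;  -4 + 20 = 16;  7 − 16 = -9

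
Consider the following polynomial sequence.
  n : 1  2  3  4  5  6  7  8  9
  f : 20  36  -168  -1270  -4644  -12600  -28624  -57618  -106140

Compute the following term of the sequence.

-182644

First differences: 16, -204, -1102, -3374, -7956, -16024, -28994, -48522
Second differences: -220, -898, -2272, -4582, -8068, -12970, -19528
Third differences: -678, -1374, -2310, -3486, -4902, -6558
Fourth differences: -696, -936, -1176, -1416, -1656
Fifth differences: -240, -240, -240, -240
The fifth differences are constant (-240).
-1656 − 240 = -1896;  -6558 − 1896 = -8454;  -19528 − 8454 = -27982;  -48522 − 27982 = -76504;  -106140 − 76504 = -182644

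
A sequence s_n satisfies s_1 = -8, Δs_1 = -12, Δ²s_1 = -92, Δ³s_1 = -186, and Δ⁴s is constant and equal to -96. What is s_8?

-11894

Build the table forward from the leading diagonal:
D4: -96, -96, -96, -96, -96, -96, -96, -96
D3: -186, -282, -378, -474, -570, -666, -762, -858
D2: -92, -278, -560, -938, -1412, -1982, -2648, -3410
D1: -12, -104, -382, -942, -1880, -3292, -5274, -7922
s: -8, -20, -124, -506, -1448, -3328, -6620, -11894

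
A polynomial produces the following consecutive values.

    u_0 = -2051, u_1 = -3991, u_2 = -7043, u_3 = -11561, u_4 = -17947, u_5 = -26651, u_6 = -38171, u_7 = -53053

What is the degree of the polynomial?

First differences: -1940, -3052, -4518, -6386, -8704, -11520, -14882
Second differences: -1112, -1466, -1868, -2318, -2816, -3362
Third differences: -354, -402, -450, -498, -546
Fourth differences: -48, -48, -48, -48
The fourth differences are constant, so the polynomial has degree 4.

4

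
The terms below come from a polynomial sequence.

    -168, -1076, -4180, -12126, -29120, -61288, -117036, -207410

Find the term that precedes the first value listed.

-10

Δ: -908  -3104  -7946  -16994  -32168  -55748  -90374
Δ²: -2196  -4842  -9048  -15174  -23580  -34626
Δ³: -2646  -4206  -6126  -8406  -11046
Δ⁴: -1560  -1920  -2280  -2640
Δ⁵: -360  -360  -360
The fifth differences are constant at -360.
Work back: -1560 + 360 = -1200;  -2646 + 1200 = -1446;  -2196 + 1446 = -750;  -908 + 750 = -158;  -168 + 158 = -10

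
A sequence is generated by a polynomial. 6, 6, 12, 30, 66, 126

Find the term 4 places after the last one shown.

First differences: 0 , 6 , 18 , 36 , 60
Second differences: 6 , 12 , 18 , 24
Third differences: 6 , 6 , 6
The third differences are constant (6).
24 + 6 = 30;  60 + 30 = 90;  126 + 90 = 216
30 + 6 = 36;  90 + 36 = 126;  216 + 126 = 342
36 + 6 = 42;  126 + 42 = 168;  342 + 168 = 510
42 + 6 = 48;  168 + 48 = 216;  510 + 216 = 726

726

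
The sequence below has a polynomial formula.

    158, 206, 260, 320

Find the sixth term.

First differences: 48, 54, 60
Second differences: 6, 6
The second differences are constant (6).
60 + 6 = 66;  320 + 66 = 386
66 + 6 = 72;  386 + 72 = 458

458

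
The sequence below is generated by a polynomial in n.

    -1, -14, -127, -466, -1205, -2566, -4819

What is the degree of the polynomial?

4

-13, -113, -339, -739, -1361, -2253
-100, -226, -400, -622, -892
-126, -174, -222, -270
-48, -48, -48
The fourth differences are constant, so the polynomial has degree 4.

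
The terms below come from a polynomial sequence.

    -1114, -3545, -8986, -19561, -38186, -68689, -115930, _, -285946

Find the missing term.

-185921

Using the first 7 terms:
First differences: -2431, -5441, -10575, -18625, -30503, -47241
Second differences: -3010, -5134, -8050, -11878, -16738
Third differences: -2124, -2916, -3828, -4860
Fourth differences: -792, -912, -1032
Fifth differences: -120, -120
Constant fifth difference = -120.
Extend forward: -1032 − 120 = -1152;  -4860 − 1152 = -6012;  -16738 − 6012 = -22750;  -47241 − 22750 = -69991;  -115930 − 69991 = -185921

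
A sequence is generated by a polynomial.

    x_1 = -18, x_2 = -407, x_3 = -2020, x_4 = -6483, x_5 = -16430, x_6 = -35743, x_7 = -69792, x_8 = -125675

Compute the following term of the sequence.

-212458

First differences: -389, -1613, -4463, -9947, -19313, -34049, -55883
Second differences: -1224, -2850, -5484, -9366, -14736, -21834
Third differences: -1626, -2634, -3882, -5370, -7098
Fourth differences: -1008, -1248, -1488, -1728
Fifth differences: -240, -240, -240
Fifth differences constant at -240.
-1728 − 240 = -1968;  -7098 − 1968 = -9066;  -21834 − 9066 = -30900;  -55883 − 30900 = -86783;  -125675 − 86783 = -212458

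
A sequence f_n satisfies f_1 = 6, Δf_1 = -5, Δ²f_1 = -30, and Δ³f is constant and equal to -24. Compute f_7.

-954

Build the table forward from the leading diagonal:
Third differences: -24  -24  -24  -24  -24  -24  -24
Second differences: -30  -54  -78  -102  -126  -150  -174
First differences: -5  -35  -89  -167  -269  -395  -545
f: 6  1  -34  -123  -290  -559  -954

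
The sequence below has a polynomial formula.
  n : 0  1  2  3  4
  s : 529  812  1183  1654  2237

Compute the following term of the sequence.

2944

First differences: 283, 371, 471, 583
Second differences: 88, 100, 112
Third differences: 12, 12
Third differences constant at 12.
112 + 12 = 124;  583 + 124 = 707;  2237 + 707 = 2944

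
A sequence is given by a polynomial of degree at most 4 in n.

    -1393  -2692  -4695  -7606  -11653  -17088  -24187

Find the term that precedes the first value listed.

-618

Δ: -1299  -2003  -2911  -4047  -5435  -7099
Δ²: -704  -908  -1136  -1388  -1664
Δ³: -204  -228  -252  -276
Δ⁴: -24  -24  -24
The fourth differences are constant at -24.
Work back: -204 + 24 = -180;  -704 + 180 = -524;  -1299 + 524 = -775;  -1393 + 775 = -618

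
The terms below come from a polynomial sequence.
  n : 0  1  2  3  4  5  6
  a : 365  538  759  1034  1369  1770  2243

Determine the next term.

2794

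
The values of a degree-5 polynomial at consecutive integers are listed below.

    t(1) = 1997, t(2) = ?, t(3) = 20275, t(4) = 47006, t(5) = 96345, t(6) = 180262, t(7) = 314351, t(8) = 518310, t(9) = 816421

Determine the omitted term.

Using the last 7 terms:
First differences: 26731, 49339, 83917, 134089, 203959, 298111
Second differences: 22608, 34578, 50172, 69870, 94152
Third differences: 11970, 15594, 19698, 24282
Fourth differences: 3624, 4104, 4584
Fifth differences: 480, 480
Constant fifth difference = 480.
Extend backward: 3624 − 480 = 3144;  11970 − 3144 = 8826;  22608 − 8826 = 13782;  26731 − 13782 = 12949;  20275 − 12949 = 7326

7326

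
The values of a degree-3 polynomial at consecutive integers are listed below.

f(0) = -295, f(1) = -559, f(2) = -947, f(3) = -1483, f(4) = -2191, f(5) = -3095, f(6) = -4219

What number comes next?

-5587

D1: -264, -388, -536, -708, -904, -1124
D2: -124, -148, -172, -196, -220
D3: -24, -24, -24, -24
Constant third difference = -24, so extend:
-220 − 24 = -244;  -1124 − 244 = -1368;  -4219 − 1368 = -5587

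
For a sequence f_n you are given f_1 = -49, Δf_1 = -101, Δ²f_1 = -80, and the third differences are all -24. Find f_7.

Build the table forward from the leading diagonal:
Δ³: -24  -24  -24  -24  -24  -24  -24
Δ²: -80  -104  -128  -152  -176  -200  -224
Δ: -101  -181  -285  -413  -565  -741  -941
f: -49  -150  -331  -616  -1029  -1594  -2335

-2335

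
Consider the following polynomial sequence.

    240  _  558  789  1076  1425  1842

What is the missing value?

Using the last 5 terms:
First differences: 231, 287, 349, 417
Second differences: 56, 62, 68
Third differences: 6, 6
Constant third difference = 6.
Extend backward: 56 − 6 = 50;  231 − 50 = 181;  558 − 181 = 377

377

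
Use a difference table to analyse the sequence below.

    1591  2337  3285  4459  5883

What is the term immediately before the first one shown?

746, 948, 1174, 1424
202, 226, 250
24, 24
The third differences are constant at 24.
Work back: 202 − 24 = 178;  746 − 178 = 568;  1591 − 568 = 1023

1023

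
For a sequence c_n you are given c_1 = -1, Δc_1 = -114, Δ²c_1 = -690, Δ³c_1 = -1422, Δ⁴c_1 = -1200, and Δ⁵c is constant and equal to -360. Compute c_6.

Build the table forward from the leading diagonal:
D5: -360  -360  -360  -360  -360  -360
D4: -1200  -1560  -1920  -2280  -2640  -3000
D3: -1422  -2622  -4182  -6102  -8382  -11022
D2: -690  -2112  -4734  -8916  -15018  -23400
D1: -114  -804  -2916  -7650  -16566  -31584
c: -1  -115  -919  -3835  -11485  -28051

-28051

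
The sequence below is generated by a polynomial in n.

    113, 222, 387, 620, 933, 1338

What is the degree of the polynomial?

3

Δ: 109, 165, 233, 313, 405
Δ²: 56, 68, 80, 92
Δ³: 12, 12, 12
The third differences are constant, so the polynomial has degree 3.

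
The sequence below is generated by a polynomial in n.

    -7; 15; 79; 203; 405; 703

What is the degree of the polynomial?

3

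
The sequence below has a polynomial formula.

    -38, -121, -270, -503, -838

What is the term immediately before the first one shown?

D1: -83, -149, -233, -335
D2: -66, -84, -102
D3: -18, -18
The third differences are constant at -18.
Work back: -66 + 18 = -48;  -83 + 48 = -35;  -38 + 35 = -3

-3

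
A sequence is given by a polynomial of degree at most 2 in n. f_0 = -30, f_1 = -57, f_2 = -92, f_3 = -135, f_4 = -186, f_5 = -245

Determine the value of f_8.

-470

-27, -35, -43, -51, -59
-8, -8, -8, -8
The second differences are constant (-8).
-59 − 8 = -67;  -245 − 67 = -312
-67 − 8 = -75;  -312 − 75 = -387
-75 − 8 = -83;  -387 − 83 = -470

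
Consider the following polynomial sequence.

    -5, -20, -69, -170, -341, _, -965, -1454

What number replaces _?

-600

Using the first 5 terms:
Δ: -15  -49  -101  -171
Δ²: -34  -52  -70
Δ³: -18  -18
Constant third difference = -18.
Extend forward: -70 − 18 = -88;  -171 − 88 = -259;  -341 − 259 = -600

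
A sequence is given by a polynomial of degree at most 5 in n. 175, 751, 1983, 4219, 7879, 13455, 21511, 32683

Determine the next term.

Δ: 576 , 1232 , 2236 , 3660 , 5576 , 8056 , 11172
Δ²: 656 , 1004 , 1424 , 1916 , 2480 , 3116
Δ³: 348 , 420 , 492 , 564 , 636
Δ⁴: 72 , 72 , 72 , 72
Fourth differences constant at 72.
636 + 72 = 708;  3116 + 708 = 3824;  11172 + 3824 = 14996;  32683 + 14996 = 47679

47679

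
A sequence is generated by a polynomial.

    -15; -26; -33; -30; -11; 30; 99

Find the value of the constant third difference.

D1: -11, -7, 3, 19, 41, 69
D2: 4, 10, 16, 22, 28
D3: 6, 6, 6, 6

6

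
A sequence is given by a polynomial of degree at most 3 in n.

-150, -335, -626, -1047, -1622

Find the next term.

-2375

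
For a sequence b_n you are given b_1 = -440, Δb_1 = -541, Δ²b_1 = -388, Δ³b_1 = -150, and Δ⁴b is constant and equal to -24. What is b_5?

Build the table forward from the leading diagonal:
Fourth differences: -24, -24, -24, -24, -24
Third differences: -150, -174, -198, -222, -246
Second differences: -388, -538, -712, -910, -1132
First differences: -541, -929, -1467, -2179, -3089
b: -440, -981, -1910, -3377, -5556

-5556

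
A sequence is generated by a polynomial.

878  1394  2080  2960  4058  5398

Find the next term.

7004

First differences: 516, 686, 880, 1098, 1340
Second differences: 170, 194, 218, 242
Third differences: 24, 24, 24
The third differences are constant (24).
242 + 24 = 266;  1340 + 266 = 1606;  5398 + 1606 = 7004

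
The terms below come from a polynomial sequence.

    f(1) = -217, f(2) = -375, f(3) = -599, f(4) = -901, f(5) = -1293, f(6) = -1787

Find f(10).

-5023

-158  -224  -302  -392  -494
-66  -78  -90  -102
-12  -12  -12
Constant third difference = -12, so extend:
-102 − 12 = -114;  -494 − 114 = -608;  -1787 − 608 = -2395
-114 − 12 = -126;  -608 − 126 = -734;  -2395 − 734 = -3129
-126 − 12 = -138;  -734 − 138 = -872;  -3129 − 872 = -4001
-138 − 12 = -150;  -872 − 150 = -1022;  -4001 − 1022 = -5023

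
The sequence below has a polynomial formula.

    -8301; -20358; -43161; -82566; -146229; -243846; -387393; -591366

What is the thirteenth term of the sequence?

First differences: -12057, -22803, -39405, -63663, -97617, -143547, -203973
Second differences: -10746, -16602, -24258, -33954, -45930, -60426
Third differences: -5856, -7656, -9696, -11976, -14496
Fourth differences: -1800, -2040, -2280, -2520
Fifth differences: -240, -240, -240
Fifth differences constant at -240.
-2520 − 240 = -2760;  -14496 − 2760 = -17256;  -60426 − 17256 = -77682;  -203973 − 77682 = -281655;  -591366 − 281655 = -873021
-2760 − 240 = -3000;  -17256 − 3000 = -20256;  -77682 − 20256 = -97938;  -281655 − 97938 = -379593;  -873021 − 379593 = -1252614
-3000 − 240 = -3240;  -20256 − 3240 = -23496;  -97938 − 23496 = -121434;  -379593 − 121434 = -501027;  -1252614 − 501027 = -1753641
-3240 − 240 = -3480;  -23496 − 3480 = -26976;  -121434 − 26976 = -148410;  -501027 − 148410 = -649437;  -1753641 − 649437 = -2403078
-3480 − 240 = -3720;  -26976 − 3720 = -30696;  -148410 − 30696 = -179106;  -649437 − 179106 = -828543;  -2403078 − 828543 = -3231621

-3231621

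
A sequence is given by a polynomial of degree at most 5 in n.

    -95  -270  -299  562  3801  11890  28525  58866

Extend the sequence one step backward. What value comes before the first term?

-175  -29  861  3239  8089  16635  30341
146  890  2378  4850  8546  13706
744  1488  2472  3696  5160
744  984  1224  1464
240  240  240
The fifth differences are constant at 240.
Work back: 744 − 240 = 504;  744 − 504 = 240;  146 − 240 = -94;  -175 + 94 = -81;  -95 + 81 = -14

-14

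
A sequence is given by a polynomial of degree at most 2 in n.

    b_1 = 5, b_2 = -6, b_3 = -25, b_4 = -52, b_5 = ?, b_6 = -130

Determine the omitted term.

-87

Using the first 4 terms:
Δ: -11  -19  -27
Δ²: -8  -8
Constant second difference = -8.
Extend forward: -27 − 8 = -35;  -52 − 35 = -87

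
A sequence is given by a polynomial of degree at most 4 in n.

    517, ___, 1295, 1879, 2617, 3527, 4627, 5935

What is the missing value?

Using the last 6 terms:
Δ: 584  738  910  1100  1308
Δ²: 154  172  190  208
Δ³: 18  18  18
Constant third difference = 18.
Extend backward: 154 − 18 = 136;  584 − 136 = 448;  1295 − 448 = 847

847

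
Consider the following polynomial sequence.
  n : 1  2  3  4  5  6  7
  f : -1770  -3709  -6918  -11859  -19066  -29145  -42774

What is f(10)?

-112821

D1: -1939 , -3209 , -4941 , -7207 , -10079 , -13629
D2: -1270 , -1732 , -2266 , -2872 , -3550
D3: -462 , -534 , -606 , -678
D4: -72 , -72 , -72
Constant fourth difference = -72, so extend:
-678 − 72 = -750;  -3550 − 750 = -4300;  -13629 − 4300 = -17929;  -42774 − 17929 = -60703
-750 − 72 = -822;  -4300 − 822 = -5122;  -17929 − 5122 = -23051;  -60703 − 23051 = -83754
-822 − 72 = -894;  -5122 − 894 = -6016;  -23051 − 6016 = -29067;  -83754 − 29067 = -112821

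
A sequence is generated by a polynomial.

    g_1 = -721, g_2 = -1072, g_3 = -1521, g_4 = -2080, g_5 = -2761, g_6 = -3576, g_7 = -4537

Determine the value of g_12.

-11952

Δ: -351, -449, -559, -681, -815, -961
Δ²: -98, -110, -122, -134, -146
Δ³: -12, -12, -12, -12
The third differences are constant (-12).
-146 − 12 = -158;  -961 − 158 = -1119;  -4537 − 1119 = -5656
-158 − 12 = -170;  -1119 − 170 = -1289;  -5656 − 1289 = -6945
-170 − 12 = -182;  -1289 − 182 = -1471;  -6945 − 1471 = -8416
-182 − 12 = -194;  -1471 − 194 = -1665;  -8416 − 1665 = -10081
-194 − 12 = -206;  -1665 − 206 = -1871;  -10081 − 1871 = -11952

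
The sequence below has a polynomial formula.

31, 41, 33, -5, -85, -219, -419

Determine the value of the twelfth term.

10, -8, -38, -80, -134, -200
-18, -30, -42, -54, -66
-12, -12, -12, -12
Third differences constant at -12.
-66 − 12 = -78;  -200 − 78 = -278;  -419 − 278 = -697
-78 − 12 = -90;  -278 − 90 = -368;  -697 − 368 = -1065
-90 − 12 = -102;  -368 − 102 = -470;  -1065 − 470 = -1535
-102 − 12 = -114;  -470 − 114 = -584;  -1535 − 584 = -2119
-114 − 12 = -126;  -584 − 126 = -710;  -2119 − 710 = -2829

-2829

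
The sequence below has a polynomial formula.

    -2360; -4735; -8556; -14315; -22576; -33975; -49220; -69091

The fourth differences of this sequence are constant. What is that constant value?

First differences: -2375, -3821, -5759, -8261, -11399, -15245, -19871
Second differences: -1446, -1938, -2502, -3138, -3846, -4626
Third differences: -492, -564, -636, -708, -780
Fourth differences: -72, -72, -72, -72

-72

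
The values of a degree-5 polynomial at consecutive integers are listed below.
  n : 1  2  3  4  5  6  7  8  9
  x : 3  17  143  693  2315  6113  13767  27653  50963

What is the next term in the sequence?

First differences: 14, 126, 550, 1622, 3798, 7654, 13886, 23310
Second differences: 112, 424, 1072, 2176, 3856, 6232, 9424
Third differences: 312, 648, 1104, 1680, 2376, 3192
Fourth differences: 336, 456, 576, 696, 816
Fifth differences: 120, 120, 120, 120
Constant fifth difference = 120, so extend:
816 + 120 = 936;  3192 + 936 = 4128;  9424 + 4128 = 13552;  23310 + 13552 = 36862;  50963 + 36862 = 87825

87825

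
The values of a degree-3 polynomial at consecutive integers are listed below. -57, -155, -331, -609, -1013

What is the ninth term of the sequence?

D1: -98  -176  -278  -404
D2: -78  -102  -126
D3: -24  -24
Third differences constant at -24.
-126 − 24 = -150;  -404 − 150 = -554;  -1013 − 554 = -1567
-150 − 24 = -174;  -554 − 174 = -728;  -1567 − 728 = -2295
-174 − 24 = -198;  -728 − 198 = -926;  -2295 − 926 = -3221
-198 − 24 = -222;  -926 − 222 = -1148;  -3221 − 1148 = -4369

-4369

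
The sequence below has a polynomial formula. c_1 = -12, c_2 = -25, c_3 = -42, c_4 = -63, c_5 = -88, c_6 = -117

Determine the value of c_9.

D1: -13  -17  -21  -25  -29
D2: -4  -4  -4  -4
The second differences are constant (-4).
-29 − 4 = -33;  -117 − 33 = -150
-33 − 4 = -37;  -150 − 37 = -187
-37 − 4 = -41;  -187 − 41 = -228

-228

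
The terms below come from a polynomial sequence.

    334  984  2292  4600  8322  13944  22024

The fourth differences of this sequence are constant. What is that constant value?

Δ: 650, 1308, 2308, 3722, 5622, 8080
Δ²: 658, 1000, 1414, 1900, 2458
Δ³: 342, 414, 486, 558
Δ⁴: 72, 72, 72

72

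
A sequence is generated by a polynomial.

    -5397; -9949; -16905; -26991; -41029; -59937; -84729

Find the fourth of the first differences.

Δ: -4552, -6956, -10086, -14038, -18908, -24792
Δ²: -2404, -3130, -3952, -4870, -5884
Δ³: -726, -822, -918, -1014
Δ⁴: -96, -96, -96

-14038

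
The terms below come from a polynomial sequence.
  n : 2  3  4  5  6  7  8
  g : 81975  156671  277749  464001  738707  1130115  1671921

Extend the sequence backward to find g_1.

38877

D1: 74696  121078  186252  274706  391408  541806
D2: 46382  65174  88454  116702  150398
D3: 18792  23280  28248  33696
D4: 4488  4968  5448
D5: 480  480
The fifth differences are constant at 480.
Work back: 4488 − 480 = 4008;  18792 − 4008 = 14784;  46382 − 14784 = 31598;  74696 − 31598 = 43098;  81975 − 43098 = 38877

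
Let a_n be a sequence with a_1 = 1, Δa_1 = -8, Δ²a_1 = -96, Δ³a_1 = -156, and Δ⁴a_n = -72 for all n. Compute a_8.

-10051

Build the table forward from the leading diagonal:
Δ⁴: -72, -72, -72, -72, -72, -72, -72, -72
Δ³: -156, -228, -300, -372, -444, -516, -588, -660
Δ²: -96, -252, -480, -780, -1152, -1596, -2112, -2700
Δ: -8, -104, -356, -836, -1616, -2768, -4364, -6476
a: 1, -7, -111, -467, -1303, -2919, -5687, -10051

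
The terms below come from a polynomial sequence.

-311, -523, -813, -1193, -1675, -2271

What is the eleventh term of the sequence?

-212 , -290 , -380 , -482 , -596
-78 , -90 , -102 , -114
-12 , -12 , -12
Third differences constant at -12.
-114 − 12 = -126;  -596 − 126 = -722;  -2271 − 722 = -2993
-126 − 12 = -138;  -722 − 138 = -860;  -2993 − 860 = -3853
-138 − 12 = -150;  -860 − 150 = -1010;  -3853 − 1010 = -4863
-150 − 12 = -162;  -1010 − 162 = -1172;  -4863 − 1172 = -6035
-162 − 12 = -174;  -1172 − 174 = -1346;  -6035 − 1346 = -7381

-7381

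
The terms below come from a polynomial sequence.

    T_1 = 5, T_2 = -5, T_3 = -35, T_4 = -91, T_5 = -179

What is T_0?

1

D1: -10, -30, -56, -88
D2: -20, -26, -32
D3: -6, -6
The third differences are constant at -6.
Work back: -20 + 6 = -14;  -10 + 14 = 4;  5 − 4 = 1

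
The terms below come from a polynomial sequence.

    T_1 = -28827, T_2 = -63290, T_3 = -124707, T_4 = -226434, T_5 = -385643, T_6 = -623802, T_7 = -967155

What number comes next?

D1: -34463  -61417  -101727  -159209  -238159  -343353
D2: -26954  -40310  -57482  -78950  -105194
D3: -13356  -17172  -21468  -26244
D4: -3816  -4296  -4776
D5: -480  -480
Constant fifth difference = -480, so extend:
-4776 − 480 = -5256;  -26244 − 5256 = -31500;  -105194 − 31500 = -136694;  -343353 − 136694 = -480047;  -967155 − 480047 = -1447202

-1447202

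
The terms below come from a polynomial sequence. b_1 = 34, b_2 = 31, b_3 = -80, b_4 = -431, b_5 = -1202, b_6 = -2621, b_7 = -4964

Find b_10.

First differences: -3, -111, -351, -771, -1419, -2343
Second differences: -108, -240, -420, -648, -924
Third differences: -132, -180, -228, -276
Fourth differences: -48, -48, -48
Constant fourth difference = -48, so extend:
-276 − 48 = -324;  -924 − 324 = -1248;  -2343 − 1248 = -3591;  -4964 − 3591 = -8555
-324 − 48 = -372;  -1248 − 372 = -1620;  -3591 − 1620 = -5211;  -8555 − 5211 = -13766
-372 − 48 = -420;  -1620 − 420 = -2040;  -5211 − 2040 = -7251;  -13766 − 7251 = -21017

-21017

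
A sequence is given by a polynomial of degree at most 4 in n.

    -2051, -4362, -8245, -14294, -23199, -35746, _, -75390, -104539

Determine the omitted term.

-52817

Using the first 6 terms:
First differences: -2311  -3883  -6049  -8905  -12547
Second differences: -1572  -2166  -2856  -3642
Third differences: -594  -690  -786
Fourth differences: -96  -96
Constant fourth difference = -96.
Extend forward: -786 − 96 = -882;  -3642 − 882 = -4524;  -12547 − 4524 = -17071;  -35746 − 17071 = -52817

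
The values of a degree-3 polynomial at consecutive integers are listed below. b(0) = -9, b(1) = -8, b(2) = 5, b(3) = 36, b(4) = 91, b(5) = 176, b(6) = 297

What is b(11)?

1652

Δ: 1, 13, 31, 55, 85, 121
Δ²: 12, 18, 24, 30, 36
Δ³: 6, 6, 6, 6
Third differences constant at 6.
36 + 6 = 42;  121 + 42 = 163;  297 + 163 = 460
42 + 6 = 48;  163 + 48 = 211;  460 + 211 = 671
48 + 6 = 54;  211 + 54 = 265;  671 + 265 = 936
54 + 6 = 60;  265 + 60 = 325;  936 + 325 = 1261
60 + 6 = 66;  325 + 66 = 391;  1261 + 391 = 1652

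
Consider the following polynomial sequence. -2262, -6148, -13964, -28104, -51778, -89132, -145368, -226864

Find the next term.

-341294

D1: -3886 , -7816 , -14140 , -23674 , -37354 , -56236 , -81496
D2: -3930 , -6324 , -9534 , -13680 , -18882 , -25260
D3: -2394 , -3210 , -4146 , -5202 , -6378
D4: -816 , -936 , -1056 , -1176
D5: -120 , -120 , -120
The fifth differences are constant (-120).
-1176 − 120 = -1296;  -6378 − 1296 = -7674;  -25260 − 7674 = -32934;  -81496 − 32934 = -114430;  -226864 − 114430 = -341294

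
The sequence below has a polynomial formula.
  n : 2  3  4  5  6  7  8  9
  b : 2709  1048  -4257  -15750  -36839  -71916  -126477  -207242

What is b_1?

2526

Δ: -1661, -5305, -11493, -21089, -35077, -54561, -80765
Δ²: -3644, -6188, -9596, -13988, -19484, -26204
Δ³: -2544, -3408, -4392, -5496, -6720
Δ⁴: -864, -984, -1104, -1224
Δ⁵: -120, -120, -120
The fifth differences are constant at -120.
Work back: -864 + 120 = -744;  -2544 + 744 = -1800;  -3644 + 1800 = -1844;  -1661 + 1844 = 183;  2709 − 183 = 2526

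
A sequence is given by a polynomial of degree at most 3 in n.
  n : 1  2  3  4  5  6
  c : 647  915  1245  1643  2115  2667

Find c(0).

Δ: 268, 330, 398, 472, 552
Δ²: 62, 68, 74, 80
Δ³: 6, 6, 6
The third differences are constant at 6.
Work back: 62 − 6 = 56;  268 − 56 = 212;  647 − 212 = 435

435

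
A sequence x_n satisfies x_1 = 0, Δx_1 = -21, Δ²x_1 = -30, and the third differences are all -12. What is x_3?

Build the table forward from the leading diagonal:
D3: -12, -12, -12
D2: -30, -42, -54
D1: -21, -51, -93
x: 0, -21, -72

-72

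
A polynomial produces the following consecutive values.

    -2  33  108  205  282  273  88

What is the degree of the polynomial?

4

35, 75, 97, 77, -9, -185
40, 22, -20, -86, -176
-18, -42, -66, -90
-24, -24, -24
The fourth differences are constant, so the polynomial has degree 4.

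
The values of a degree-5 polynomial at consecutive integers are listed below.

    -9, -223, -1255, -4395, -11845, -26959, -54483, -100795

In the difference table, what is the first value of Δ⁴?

D1: -214, -1032, -3140, -7450, -15114, -27524, -46312
D2: -818, -2108, -4310, -7664, -12410, -18788
D3: -1290, -2202, -3354, -4746, -6378
D4: -912, -1152, -1392, -1632
D5: -240, -240, -240

-912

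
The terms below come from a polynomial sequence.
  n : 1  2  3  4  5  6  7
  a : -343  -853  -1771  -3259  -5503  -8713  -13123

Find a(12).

-63043

Δ: -510, -918, -1488, -2244, -3210, -4410
Δ²: -408, -570, -756, -966, -1200
Δ³: -162, -186, -210, -234
Δ⁴: -24, -24, -24
The fourth differences are constant (-24).
-234 − 24 = -258;  -1200 − 258 = -1458;  -4410 − 1458 = -5868;  -13123 − 5868 = -18991
-258 − 24 = -282;  -1458 − 282 = -1740;  -5868 − 1740 = -7608;  -18991 − 7608 = -26599
-282 − 24 = -306;  -1740 − 306 = -2046;  -7608 − 2046 = -9654;  -26599 − 9654 = -36253
-306 − 24 = -330;  -2046 − 330 = -2376;  -9654 − 2376 = -12030;  -36253 − 12030 = -48283
-330 − 24 = -354;  -2376 − 354 = -2730;  -12030 − 2730 = -14760;  -48283 − 14760 = -63043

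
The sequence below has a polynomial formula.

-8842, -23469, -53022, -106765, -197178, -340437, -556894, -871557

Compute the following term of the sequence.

-1314570

First differences: -14627  -29553  -53743  -90413  -143259  -216457  -314663
Second differences: -14926  -24190  -36670  -52846  -73198  -98206
Third differences: -9264  -12480  -16176  -20352  -25008
Fourth differences: -3216  -3696  -4176  -4656
Fifth differences: -480  -480  -480
The fifth differences are constant (-480).
-4656 − 480 = -5136;  -25008 − 5136 = -30144;  -98206 − 30144 = -128350;  -314663 − 128350 = -443013;  -871557 − 443013 = -1314570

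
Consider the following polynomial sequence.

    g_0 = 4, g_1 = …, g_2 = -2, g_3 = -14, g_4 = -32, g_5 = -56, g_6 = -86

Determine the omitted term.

4

Using the last 5 terms:
-12, -18, -24, -30
-6, -6, -6
Constant second difference = -6.
Extend backward: -12 + 6 = -6;  -2 + 6 = 4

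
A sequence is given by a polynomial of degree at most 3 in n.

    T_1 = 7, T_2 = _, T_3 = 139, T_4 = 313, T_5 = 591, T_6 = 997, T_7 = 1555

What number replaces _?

Using the last 5 terms:
174, 278, 406, 558
104, 128, 152
24, 24
Constant third difference = 24.
Extend backward: 104 − 24 = 80;  174 − 80 = 94;  139 − 94 = 45

45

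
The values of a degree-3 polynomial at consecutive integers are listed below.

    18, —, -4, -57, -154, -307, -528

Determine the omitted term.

17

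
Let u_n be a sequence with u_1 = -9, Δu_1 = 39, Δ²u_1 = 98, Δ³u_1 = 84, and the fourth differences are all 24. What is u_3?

Build the table forward from the leading diagonal:
Δ⁴: 24, 24, 24
Δ³: 84, 108, 132
Δ²: 98, 182, 290
Δ: 39, 137, 319
u: -9, 30, 167

167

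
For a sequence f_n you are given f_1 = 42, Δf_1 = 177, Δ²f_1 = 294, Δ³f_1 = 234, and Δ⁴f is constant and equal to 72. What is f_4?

Build the table forward from the leading diagonal:
D4: 72, 72, 72, 72
D3: 234, 306, 378, 450
D2: 294, 528, 834, 1212
D1: 177, 471, 999, 1833
f: 42, 219, 690, 1689

1689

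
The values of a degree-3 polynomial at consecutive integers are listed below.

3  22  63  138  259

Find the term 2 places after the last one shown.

19, 41, 75, 121
22, 34, 46
12, 12
Constant third difference = 12, so extend:
46 + 12 = 58;  121 + 58 = 179;  259 + 179 = 438
58 + 12 = 70;  179 + 70 = 249;  438 + 249 = 687

687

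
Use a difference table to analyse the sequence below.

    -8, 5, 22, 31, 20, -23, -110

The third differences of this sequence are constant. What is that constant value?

First differences: 13, 17, 9, -11, -43, -87
Second differences: 4, -8, -20, -32, -44
Third differences: -12, -12, -12, -12

-12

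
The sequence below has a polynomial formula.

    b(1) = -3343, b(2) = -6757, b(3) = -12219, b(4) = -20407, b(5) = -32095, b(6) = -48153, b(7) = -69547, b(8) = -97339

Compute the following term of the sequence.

-132687

First differences: -3414, -5462, -8188, -11688, -16058, -21394, -27792
Second differences: -2048, -2726, -3500, -4370, -5336, -6398
Third differences: -678, -774, -870, -966, -1062
Fourth differences: -96, -96, -96, -96
Constant fourth difference = -96, so extend:
-1062 − 96 = -1158;  -6398 − 1158 = -7556;  -27792 − 7556 = -35348;  -97339 − 35348 = -132687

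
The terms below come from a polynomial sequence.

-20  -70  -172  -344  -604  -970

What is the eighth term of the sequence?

Δ: -50, -102, -172, -260, -366
Δ²: -52, -70, -88, -106
Δ³: -18, -18, -18
Constant third difference = -18, so extend:
-106 − 18 = -124;  -366 − 124 = -490;  -970 − 490 = -1460
-124 − 18 = -142;  -490 − 142 = -632;  -1460 − 632 = -2092

-2092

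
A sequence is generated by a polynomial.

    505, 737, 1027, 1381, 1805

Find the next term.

2305

Δ: 232  290  354  424
Δ²: 58  64  70
Δ³: 6  6
The third differences are constant (6).
70 + 6 = 76;  424 + 76 = 500;  1805 + 500 = 2305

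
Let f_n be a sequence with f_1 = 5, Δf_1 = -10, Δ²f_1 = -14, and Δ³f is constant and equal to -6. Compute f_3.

-29

Build the table forward from the leading diagonal:
Third differences: -6  -6  -6
Second differences: -14  -20  -26
First differences: -10  -24  -44
f: 5  -5  -29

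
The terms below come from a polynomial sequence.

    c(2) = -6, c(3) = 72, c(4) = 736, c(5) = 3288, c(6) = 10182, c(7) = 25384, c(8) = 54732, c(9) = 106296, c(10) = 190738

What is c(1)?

-8

78  664  2552  6894  15202  29348  51564  84442
586  1888  4342  8308  14146  22216  32878
1302  2454  3966  5838  8070  10662
1152  1512  1872  2232  2592
360  360  360  360
The fifth differences are constant at 360.
Work back: 1152 − 360 = 792;  1302 − 792 = 510;  586 − 510 = 76;  78 − 76 = 2;  -6 − 2 = -8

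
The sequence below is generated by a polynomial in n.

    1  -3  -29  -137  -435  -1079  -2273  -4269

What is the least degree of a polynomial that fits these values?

4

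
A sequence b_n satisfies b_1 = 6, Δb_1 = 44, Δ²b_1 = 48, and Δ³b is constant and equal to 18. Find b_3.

Build the table forward from the leading diagonal:
D3: 18  18  18
D2: 48  66  84
D1: 44  92  158
b: 6  50  142

142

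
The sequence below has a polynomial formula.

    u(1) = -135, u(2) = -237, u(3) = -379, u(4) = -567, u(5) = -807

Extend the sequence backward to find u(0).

-67

Δ: -102  -142  -188  -240
Δ²: -40  -46  -52
Δ³: -6  -6
The third differences are constant at -6.
Work back: -40 + 6 = -34;  -102 + 34 = -68;  -135 + 68 = -67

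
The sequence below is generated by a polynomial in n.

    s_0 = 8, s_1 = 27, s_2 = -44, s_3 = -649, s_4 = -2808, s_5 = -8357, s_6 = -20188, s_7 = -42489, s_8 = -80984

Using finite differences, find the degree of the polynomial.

5

Δ: 19, -71, -605, -2159, -5549, -11831, -22301, -38495
Δ²: -90, -534, -1554, -3390, -6282, -10470, -16194
Δ³: -444, -1020, -1836, -2892, -4188, -5724
Δ⁴: -576, -816, -1056, -1296, -1536
Δ⁵: -240, -240, -240, -240
The fifth differences are constant, so the polynomial has degree 5.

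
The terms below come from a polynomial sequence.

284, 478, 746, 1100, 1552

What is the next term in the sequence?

2114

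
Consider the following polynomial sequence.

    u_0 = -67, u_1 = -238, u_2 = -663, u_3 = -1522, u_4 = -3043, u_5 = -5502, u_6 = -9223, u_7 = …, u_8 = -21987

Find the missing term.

-14578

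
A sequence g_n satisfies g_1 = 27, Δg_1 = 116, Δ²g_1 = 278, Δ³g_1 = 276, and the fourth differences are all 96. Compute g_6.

Build the table forward from the leading diagonal:
Fourth differences: 96, 96, 96, 96, 96, 96
Third differences: 276, 372, 468, 564, 660, 756
Second differences: 278, 554, 926, 1394, 1958, 2618
First differences: 116, 394, 948, 1874, 3268, 5226
g: 27, 143, 537, 1485, 3359, 6627

6627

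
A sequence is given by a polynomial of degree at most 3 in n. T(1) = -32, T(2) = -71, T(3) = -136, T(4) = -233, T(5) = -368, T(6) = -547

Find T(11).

-2312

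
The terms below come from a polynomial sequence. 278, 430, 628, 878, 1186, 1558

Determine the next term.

Δ: 152, 198, 250, 308, 372
Δ²: 46, 52, 58, 64
Δ³: 6, 6, 6
Third differences constant at 6.
64 + 6 = 70;  372 + 70 = 442;  1558 + 442 = 2000

2000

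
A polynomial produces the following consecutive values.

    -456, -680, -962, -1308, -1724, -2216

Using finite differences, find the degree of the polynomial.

3

D1: -224, -282, -346, -416, -492
D2: -58, -64, -70, -76
D3: -6, -6, -6
The third differences are constant, so the polynomial has degree 3.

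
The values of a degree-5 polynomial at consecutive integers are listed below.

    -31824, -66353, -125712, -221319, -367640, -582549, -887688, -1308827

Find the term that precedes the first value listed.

Δ: -34529, -59359, -95607, -146321, -214909, -305139, -421139
Δ²: -24830, -36248, -50714, -68588, -90230, -116000
Δ³: -11418, -14466, -17874, -21642, -25770
Δ⁴: -3048, -3408, -3768, -4128
Δ⁵: -360, -360, -360
The fifth differences are constant at -360.
Work back: -3048 + 360 = -2688;  -11418 + 2688 = -8730;  -24830 + 8730 = -16100;  -34529 + 16100 = -18429;  -31824 + 18429 = -13395

-13395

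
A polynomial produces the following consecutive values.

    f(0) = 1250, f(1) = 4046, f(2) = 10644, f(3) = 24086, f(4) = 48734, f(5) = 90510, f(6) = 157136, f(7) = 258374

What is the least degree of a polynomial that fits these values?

5

Δ: 2796, 6598, 13442, 24648, 41776, 66626, 101238
Δ²: 3802, 6844, 11206, 17128, 24850, 34612
Δ³: 3042, 4362, 5922, 7722, 9762
Δ⁴: 1320, 1560, 1800, 2040
Δ⁵: 240, 240, 240
The fifth differences are constant, so the polynomial has degree 5.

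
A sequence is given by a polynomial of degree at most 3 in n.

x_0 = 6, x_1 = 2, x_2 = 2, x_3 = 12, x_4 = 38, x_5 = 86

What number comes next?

162

First differences: -4, 0, 10, 26, 48
Second differences: 4, 10, 16, 22
Third differences: 6, 6, 6
The third differences are constant (6).
22 + 6 = 28;  48 + 28 = 76;  86 + 76 = 162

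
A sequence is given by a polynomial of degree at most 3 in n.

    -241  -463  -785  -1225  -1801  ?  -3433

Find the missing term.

-2531

Using the first 5 terms:
Δ: -222  -322  -440  -576
Δ²: -100  -118  -136
Δ³: -18  -18
Constant third difference = -18.
Extend forward: -136 − 18 = -154;  -576 − 154 = -730;  -1801 − 730 = -2531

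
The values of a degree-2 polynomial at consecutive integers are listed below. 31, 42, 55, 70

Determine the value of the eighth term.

First differences: 11, 13, 15
Second differences: 2, 2
Second differences constant at 2.
15 + 2 = 17;  70 + 17 = 87
17 + 2 = 19;  87 + 19 = 106
19 + 2 = 21;  106 + 21 = 127
21 + 2 = 23;  127 + 23 = 150

150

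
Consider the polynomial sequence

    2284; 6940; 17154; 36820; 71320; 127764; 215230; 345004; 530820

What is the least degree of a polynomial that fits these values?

5

Δ: 4656, 10214, 19666, 34500, 56444, 87466, 129774, 185816
Δ²: 5558, 9452, 14834, 21944, 31022, 42308, 56042
Δ³: 3894, 5382, 7110, 9078, 11286, 13734
Δ⁴: 1488, 1728, 1968, 2208, 2448
Δ⁵: 240, 240, 240, 240
The fifth differences are constant, so the polynomial has degree 5.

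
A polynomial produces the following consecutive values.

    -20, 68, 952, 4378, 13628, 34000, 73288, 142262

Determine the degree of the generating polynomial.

First differences: 88, 884, 3426, 9250, 20372, 39288, 68974
Second differences: 796, 2542, 5824, 11122, 18916, 29686
Third differences: 1746, 3282, 5298, 7794, 10770
Fourth differences: 1536, 2016, 2496, 2976
Fifth differences: 480, 480, 480
The fifth differences are constant, so the polynomial has degree 5.

5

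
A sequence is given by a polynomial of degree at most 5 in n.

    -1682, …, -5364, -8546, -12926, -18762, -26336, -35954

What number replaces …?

Using the last 6 terms:
D1: -3182  -4380  -5836  -7574  -9618
D2: -1198  -1456  -1738  -2044
D3: -258  -282  -306
D4: -24  -24
Constant fourth difference = -24.
Extend backward: -258 + 24 = -234;  -1198 + 234 = -964;  -3182 + 964 = -2218;  -5364 + 2218 = -3146

-3146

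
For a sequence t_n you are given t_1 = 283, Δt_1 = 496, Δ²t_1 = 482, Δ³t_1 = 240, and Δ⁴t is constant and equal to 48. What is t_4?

3457

Build the table forward from the leading diagonal:
D4: 48  48  48  48
D3: 240  288  336  384
D2: 482  722  1010  1346
D1: 496  978  1700  2710
t: 283  779  1757  3457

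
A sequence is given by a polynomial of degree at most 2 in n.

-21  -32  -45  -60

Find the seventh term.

-11 , -13 , -15
-2 , -2
The second differences are constant (-2).
-15 − 2 = -17;  -60 − 17 = -77
-17 − 2 = -19;  -77 − 19 = -96
-19 − 2 = -21;  -96 − 21 = -117

-117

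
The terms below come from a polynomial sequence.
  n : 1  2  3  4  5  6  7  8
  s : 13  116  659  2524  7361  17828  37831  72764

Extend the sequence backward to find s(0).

-4

Δ: 103, 543, 1865, 4837, 10467, 20003, 34933
Δ²: 440, 1322, 2972, 5630, 9536, 14930
Δ³: 882, 1650, 2658, 3906, 5394
Δ⁴: 768, 1008, 1248, 1488
Δ⁵: 240, 240, 240
The fifth differences are constant at 240.
Work back: 768 − 240 = 528;  882 − 528 = 354;  440 − 354 = 86;  103 − 86 = 17;  13 − 17 = -4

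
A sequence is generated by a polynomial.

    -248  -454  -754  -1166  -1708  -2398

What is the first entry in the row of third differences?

D1: -206, -300, -412, -542, -690
D2: -94, -112, -130, -148
D3: -18, -18, -18

-18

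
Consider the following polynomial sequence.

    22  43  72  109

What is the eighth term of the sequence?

337

21 , 29 , 37
8 , 8
Second differences constant at 8.
37 + 8 = 45;  109 + 45 = 154
45 + 8 = 53;  154 + 53 = 207
53 + 8 = 61;  207 + 61 = 268
61 + 8 = 69;  268 + 69 = 337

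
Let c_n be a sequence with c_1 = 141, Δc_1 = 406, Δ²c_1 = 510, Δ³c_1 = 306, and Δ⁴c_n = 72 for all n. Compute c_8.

Build the table forward from the leading diagonal:
Fourth differences: 72, 72, 72, 72, 72, 72, 72, 72
Third differences: 306, 378, 450, 522, 594, 666, 738, 810
Second differences: 510, 816, 1194, 1644, 2166, 2760, 3426, 4164
First differences: 406, 916, 1732, 2926, 4570, 6736, 9496, 12922
c: 141, 547, 1463, 3195, 6121, 10691, 17427, 26923

26923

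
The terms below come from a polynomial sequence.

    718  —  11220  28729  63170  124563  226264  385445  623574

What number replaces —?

Using the last 7 terms:
First differences: 17509, 34441, 61393, 101701, 159181, 238129
Second differences: 16932, 26952, 40308, 57480, 78948
Third differences: 10020, 13356, 17172, 21468
Fourth differences: 3336, 3816, 4296
Fifth differences: 480, 480
Constant fifth difference = 480.
Extend backward: 3336 − 480 = 2856;  10020 − 2856 = 7164;  16932 − 7164 = 9768;  17509 − 9768 = 7741;  11220 − 7741 = 3479

3479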